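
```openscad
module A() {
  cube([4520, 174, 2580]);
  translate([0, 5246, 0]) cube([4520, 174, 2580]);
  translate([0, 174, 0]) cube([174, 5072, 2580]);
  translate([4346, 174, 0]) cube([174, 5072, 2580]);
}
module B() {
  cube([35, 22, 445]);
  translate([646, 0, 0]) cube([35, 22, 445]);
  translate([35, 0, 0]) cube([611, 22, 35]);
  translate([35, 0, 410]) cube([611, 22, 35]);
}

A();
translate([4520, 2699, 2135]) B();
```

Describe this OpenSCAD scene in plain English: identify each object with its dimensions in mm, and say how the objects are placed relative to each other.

A is a box-shaped house frame (walls only): outside footprint 4520×5420 mm, wall height 2580 mm, wall thickness 174 mm. The two y-facing walls run the full x-width; the two x-facing walls fit between the inner faces of the y-facing walls.

B is a picture frame with a 611×375 mm rectangular opening (x by z) and a uniform 35 mm border on every side. Frame depth is 22 mm along y. It is built from two vertical stiles running the full outside height and two horizontal rails spanning the gap between the stiles.

The picture frame is beside the house frame with their tops flush at z = 2580.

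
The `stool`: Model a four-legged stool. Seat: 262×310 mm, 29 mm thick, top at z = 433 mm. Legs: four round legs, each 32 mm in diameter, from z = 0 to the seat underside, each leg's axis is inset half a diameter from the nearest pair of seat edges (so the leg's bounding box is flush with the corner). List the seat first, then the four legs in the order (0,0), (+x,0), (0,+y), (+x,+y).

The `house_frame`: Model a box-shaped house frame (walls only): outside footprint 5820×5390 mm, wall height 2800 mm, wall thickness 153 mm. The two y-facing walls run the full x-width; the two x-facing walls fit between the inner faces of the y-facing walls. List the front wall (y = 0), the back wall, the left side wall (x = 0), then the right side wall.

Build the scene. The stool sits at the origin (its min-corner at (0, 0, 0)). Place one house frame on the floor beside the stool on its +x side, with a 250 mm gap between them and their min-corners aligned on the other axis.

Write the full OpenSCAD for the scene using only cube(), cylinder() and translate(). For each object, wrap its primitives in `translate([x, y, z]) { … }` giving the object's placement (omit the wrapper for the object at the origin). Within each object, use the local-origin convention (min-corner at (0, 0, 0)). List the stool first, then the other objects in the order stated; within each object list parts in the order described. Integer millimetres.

translate([0, 0, 404]) cube([262, 310, 29]);
translate([16, 16, 0]) cylinder(h = 404, r = 16);
translate([246, 16, 0]) cylinder(h = 404, r = 16);
translate([16, 294, 0]) cylinder(h = 404, r = 16);
translate([246, 294, 0]) cylinder(h = 404, r = 16);
translate([512, 0, 0]) {
  cube([5820, 153, 2800]);
  translate([0, 5237, 0]) cube([5820, 153, 2800]);
  translate([0, 153, 0]) cube([153, 5084, 2800]);
  translate([5667, 153, 0]) cube([153, 5084, 2800]);
}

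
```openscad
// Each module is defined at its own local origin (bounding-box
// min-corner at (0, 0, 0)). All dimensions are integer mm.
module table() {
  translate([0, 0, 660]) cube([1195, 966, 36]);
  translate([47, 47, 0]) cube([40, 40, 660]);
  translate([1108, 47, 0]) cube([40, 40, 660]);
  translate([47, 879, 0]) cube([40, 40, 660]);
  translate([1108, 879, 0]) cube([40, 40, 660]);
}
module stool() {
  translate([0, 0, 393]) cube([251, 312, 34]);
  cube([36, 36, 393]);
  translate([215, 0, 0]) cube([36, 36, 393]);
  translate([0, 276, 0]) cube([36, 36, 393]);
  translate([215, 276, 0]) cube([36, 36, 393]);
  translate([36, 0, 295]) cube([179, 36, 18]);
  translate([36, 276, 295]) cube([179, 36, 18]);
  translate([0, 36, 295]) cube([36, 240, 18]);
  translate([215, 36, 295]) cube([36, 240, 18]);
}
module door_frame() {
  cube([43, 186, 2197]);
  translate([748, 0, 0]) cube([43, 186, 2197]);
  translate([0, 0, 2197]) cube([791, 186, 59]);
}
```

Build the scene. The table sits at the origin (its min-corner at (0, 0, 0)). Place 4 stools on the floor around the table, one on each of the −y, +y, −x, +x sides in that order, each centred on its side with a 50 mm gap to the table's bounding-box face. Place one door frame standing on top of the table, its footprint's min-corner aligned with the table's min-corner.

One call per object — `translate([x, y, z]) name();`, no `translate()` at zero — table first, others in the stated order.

table();
translate([472, -362, 0]) stool();
translate([472, 1016, 0]) stool();
translate([-301, 327, 0]) stool();
translate([1245, 327, 0]) stool();
translate([0, 0, 696]) door_frame();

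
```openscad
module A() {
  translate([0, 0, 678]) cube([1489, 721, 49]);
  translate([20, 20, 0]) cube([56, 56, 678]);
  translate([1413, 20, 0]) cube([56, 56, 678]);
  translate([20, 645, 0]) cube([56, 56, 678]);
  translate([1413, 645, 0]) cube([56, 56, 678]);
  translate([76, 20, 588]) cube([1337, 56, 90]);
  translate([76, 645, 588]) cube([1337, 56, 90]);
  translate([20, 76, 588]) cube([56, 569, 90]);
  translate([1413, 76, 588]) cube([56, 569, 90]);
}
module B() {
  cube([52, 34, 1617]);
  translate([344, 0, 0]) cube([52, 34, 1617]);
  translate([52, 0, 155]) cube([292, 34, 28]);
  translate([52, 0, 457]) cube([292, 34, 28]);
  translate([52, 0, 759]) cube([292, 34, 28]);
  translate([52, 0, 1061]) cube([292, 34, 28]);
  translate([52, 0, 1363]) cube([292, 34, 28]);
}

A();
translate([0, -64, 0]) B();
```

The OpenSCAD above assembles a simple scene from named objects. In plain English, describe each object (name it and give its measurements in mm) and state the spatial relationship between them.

A is a rectangular dining table. The top is 1489×721×49 mm with its upper surface at z = 727 mm. It stands on four 56×56 mm square legs, each inset 20 mm from the nearest pair of top edges, running from the floor to the underside of the top. Four apron rails, 56 mm thick and 90 mm tall, run between adjacent legs with their top edges flush with the underside of the top and their outer faces flush with the legs' outer faces.

B is a wooden ladder with two side rails of 52×34 mm section and 1617 mm height, set 396 mm apart overall. Between them run 5 rectangular rungs (34 mm deep, 28 mm thick), front faces flush with the rails' −y face. The bottom of the first rung is 155 mm above the floor and each subsequent rung is 302 mm higher than the one below.

The ladder is on the floor beside the table on its −y side.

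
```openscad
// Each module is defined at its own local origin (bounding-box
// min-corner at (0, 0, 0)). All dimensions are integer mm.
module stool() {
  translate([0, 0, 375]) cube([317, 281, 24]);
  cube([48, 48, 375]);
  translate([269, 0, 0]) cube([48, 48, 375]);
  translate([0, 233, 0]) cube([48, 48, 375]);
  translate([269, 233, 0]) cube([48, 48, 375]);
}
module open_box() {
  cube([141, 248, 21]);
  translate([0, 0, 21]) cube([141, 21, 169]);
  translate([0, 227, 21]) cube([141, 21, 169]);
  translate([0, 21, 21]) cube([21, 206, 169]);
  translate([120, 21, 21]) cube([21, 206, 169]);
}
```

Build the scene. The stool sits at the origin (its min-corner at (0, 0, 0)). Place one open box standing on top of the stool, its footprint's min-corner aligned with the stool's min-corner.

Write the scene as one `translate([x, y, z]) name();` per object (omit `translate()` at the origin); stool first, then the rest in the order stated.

stool();
translate([0, 0, 399]) open_box();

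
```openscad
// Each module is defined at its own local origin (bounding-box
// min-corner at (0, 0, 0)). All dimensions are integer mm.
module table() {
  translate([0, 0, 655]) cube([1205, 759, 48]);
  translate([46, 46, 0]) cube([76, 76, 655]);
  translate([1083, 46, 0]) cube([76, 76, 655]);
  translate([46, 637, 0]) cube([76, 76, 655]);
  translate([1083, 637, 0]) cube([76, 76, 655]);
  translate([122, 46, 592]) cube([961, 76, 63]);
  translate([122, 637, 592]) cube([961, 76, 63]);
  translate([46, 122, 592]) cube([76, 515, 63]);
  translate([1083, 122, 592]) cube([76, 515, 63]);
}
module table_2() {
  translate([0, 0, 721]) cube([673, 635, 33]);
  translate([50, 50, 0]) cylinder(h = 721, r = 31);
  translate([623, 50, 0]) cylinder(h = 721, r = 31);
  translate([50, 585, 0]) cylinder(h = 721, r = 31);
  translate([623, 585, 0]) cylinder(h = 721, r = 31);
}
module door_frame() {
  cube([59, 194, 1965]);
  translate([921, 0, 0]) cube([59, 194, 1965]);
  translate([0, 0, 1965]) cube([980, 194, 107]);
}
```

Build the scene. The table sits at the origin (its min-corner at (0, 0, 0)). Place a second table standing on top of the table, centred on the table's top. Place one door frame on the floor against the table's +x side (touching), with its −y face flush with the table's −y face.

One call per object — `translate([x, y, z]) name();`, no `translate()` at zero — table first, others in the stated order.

table();
translate([266, 62, 703]) table_2();
translate([1205, 0, 0]) door_frame();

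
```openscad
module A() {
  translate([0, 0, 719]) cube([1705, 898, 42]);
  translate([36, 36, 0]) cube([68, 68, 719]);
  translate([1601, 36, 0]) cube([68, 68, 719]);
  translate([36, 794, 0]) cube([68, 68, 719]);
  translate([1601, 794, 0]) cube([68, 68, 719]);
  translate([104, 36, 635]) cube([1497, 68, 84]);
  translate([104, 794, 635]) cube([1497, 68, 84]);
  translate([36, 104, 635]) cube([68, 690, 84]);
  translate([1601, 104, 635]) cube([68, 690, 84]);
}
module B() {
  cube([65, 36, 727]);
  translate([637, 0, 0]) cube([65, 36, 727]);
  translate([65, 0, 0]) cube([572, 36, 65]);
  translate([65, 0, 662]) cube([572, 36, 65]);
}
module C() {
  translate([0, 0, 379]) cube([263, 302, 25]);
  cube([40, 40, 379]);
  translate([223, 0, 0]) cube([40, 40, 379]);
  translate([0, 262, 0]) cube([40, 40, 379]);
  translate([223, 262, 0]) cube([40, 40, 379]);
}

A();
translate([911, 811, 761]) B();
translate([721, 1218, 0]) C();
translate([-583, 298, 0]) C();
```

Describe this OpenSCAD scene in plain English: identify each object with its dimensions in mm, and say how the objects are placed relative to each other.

A is a table: top 1705 mm (x) × 898 mm (y), 42 mm thick, upper face at z = 761 mm, on four 68×68 mm square legs, each inset 36 mm from the nearest pair of top edges, running from z = 0 to the bottom of the top. Four apron rails, 68 mm thick and 84 mm tall, run between adjacent legs with their top edges flush with the underside of the top and their outer faces flush with the legs' outer faces.

B is a picture frame with a 572×597 mm rectangular opening (x by z) and a uniform 65 mm border on every side. Frame depth is 36 mm along y. It is built from two vertical stiles running the full outside height and two horizontal rails spanning the gap between the stiles.

C is a simple wooden stool: a rectangular seat 263 mm (x) by 302 mm (y), 25 mm thick, top face at z = 404 mm, on four square legs, each 40×40 mm in cross-section. The legs rest on z = 0, each flush with a corner of the seat.

The picture frame is on top of the table. Two stools sit around the table at the +y, −x sides.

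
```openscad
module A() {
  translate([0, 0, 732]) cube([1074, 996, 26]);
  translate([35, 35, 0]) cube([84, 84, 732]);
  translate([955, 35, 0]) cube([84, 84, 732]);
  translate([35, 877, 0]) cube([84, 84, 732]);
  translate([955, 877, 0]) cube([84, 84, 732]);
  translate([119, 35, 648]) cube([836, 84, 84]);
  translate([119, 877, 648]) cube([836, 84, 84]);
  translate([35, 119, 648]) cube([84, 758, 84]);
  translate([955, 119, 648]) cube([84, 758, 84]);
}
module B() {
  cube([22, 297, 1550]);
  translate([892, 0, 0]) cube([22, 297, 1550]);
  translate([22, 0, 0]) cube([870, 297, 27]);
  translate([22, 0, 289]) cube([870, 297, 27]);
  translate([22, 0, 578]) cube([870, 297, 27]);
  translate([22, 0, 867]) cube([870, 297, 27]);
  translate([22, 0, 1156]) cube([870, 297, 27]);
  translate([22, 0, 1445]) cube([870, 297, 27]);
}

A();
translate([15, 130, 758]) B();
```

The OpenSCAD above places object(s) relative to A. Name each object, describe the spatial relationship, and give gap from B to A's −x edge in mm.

The bookshelf's min-x is at 15; the table's min-x is 0; gap = 15 mm.

A is a table. B is a bookshelf. The bookshelf is on top of the table. The gap from the bookshelf to the table's −x edge is 15 mm.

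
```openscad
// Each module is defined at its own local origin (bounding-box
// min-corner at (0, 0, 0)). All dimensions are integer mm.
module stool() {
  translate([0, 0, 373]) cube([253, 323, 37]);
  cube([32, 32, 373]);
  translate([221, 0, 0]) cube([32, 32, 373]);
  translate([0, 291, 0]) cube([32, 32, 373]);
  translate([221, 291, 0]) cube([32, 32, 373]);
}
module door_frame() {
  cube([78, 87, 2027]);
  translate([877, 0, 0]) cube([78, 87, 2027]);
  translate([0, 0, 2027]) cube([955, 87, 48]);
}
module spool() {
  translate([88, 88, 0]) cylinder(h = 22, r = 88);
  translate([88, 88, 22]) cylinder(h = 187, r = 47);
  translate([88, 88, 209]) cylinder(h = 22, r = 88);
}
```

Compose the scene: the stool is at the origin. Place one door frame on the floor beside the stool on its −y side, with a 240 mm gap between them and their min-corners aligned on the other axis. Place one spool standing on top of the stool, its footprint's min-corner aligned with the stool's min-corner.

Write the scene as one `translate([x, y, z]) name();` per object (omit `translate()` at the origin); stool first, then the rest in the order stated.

stool();
translate([0, -327, 0]) door_frame();
translate([0, 0, 410]) spool();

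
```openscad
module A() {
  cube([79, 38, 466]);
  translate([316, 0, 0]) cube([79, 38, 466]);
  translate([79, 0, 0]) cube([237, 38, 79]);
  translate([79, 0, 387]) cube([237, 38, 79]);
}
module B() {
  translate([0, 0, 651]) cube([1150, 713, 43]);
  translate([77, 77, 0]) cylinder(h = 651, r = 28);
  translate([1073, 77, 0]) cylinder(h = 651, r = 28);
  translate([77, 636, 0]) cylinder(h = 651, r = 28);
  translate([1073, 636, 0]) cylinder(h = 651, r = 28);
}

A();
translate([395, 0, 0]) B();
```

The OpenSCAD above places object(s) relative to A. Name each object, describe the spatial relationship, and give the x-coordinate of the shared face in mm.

The picture frame's +x face and the table's −x face are both at x = 395 mm.

A is a picture frame. B is a table. The table is against the picture frame's +x side, with their −y faces flush. The x-coordinate of the shared face is 395 mm.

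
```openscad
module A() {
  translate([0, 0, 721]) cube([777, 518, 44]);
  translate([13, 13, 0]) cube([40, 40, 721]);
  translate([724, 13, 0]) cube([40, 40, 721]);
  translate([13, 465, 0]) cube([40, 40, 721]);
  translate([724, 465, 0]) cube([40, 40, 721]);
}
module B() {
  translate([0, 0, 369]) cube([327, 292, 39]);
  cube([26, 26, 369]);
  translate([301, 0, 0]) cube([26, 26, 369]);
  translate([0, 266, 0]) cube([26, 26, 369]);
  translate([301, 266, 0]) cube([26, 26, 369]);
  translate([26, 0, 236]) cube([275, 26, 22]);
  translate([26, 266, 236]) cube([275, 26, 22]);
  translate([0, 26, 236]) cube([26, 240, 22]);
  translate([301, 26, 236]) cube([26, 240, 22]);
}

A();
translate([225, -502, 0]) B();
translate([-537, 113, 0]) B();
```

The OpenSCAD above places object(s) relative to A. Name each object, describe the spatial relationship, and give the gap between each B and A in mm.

A is a table. B is a stool. Two stools sit around the table at the −y, −x sides. The gap between each stool and the table is 210 mm.

Each stool's nearest face is 210 mm from the table's bounding box.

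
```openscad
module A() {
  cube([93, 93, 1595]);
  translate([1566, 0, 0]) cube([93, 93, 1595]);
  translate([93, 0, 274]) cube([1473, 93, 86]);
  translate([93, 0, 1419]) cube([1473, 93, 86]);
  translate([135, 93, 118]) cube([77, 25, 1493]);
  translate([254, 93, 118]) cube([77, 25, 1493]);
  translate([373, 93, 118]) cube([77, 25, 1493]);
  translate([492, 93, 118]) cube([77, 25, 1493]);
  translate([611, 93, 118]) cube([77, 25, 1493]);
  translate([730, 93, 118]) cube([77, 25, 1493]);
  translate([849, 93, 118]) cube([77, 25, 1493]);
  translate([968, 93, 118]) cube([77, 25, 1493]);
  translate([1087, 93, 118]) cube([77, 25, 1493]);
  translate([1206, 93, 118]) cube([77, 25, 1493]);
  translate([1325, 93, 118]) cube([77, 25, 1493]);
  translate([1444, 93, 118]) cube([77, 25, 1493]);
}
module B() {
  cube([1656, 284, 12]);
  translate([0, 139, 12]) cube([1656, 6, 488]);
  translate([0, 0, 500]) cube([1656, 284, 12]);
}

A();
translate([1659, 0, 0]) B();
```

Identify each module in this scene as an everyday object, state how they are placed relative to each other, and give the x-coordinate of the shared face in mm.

The fence section's +x face and the I-beam's −x face are both at x = 1659 mm.

A is a fence section. B is an I-beam. The I-beam is against the fence section's +x side, with their −y faces flush. The x-coordinate of the shared face is 1659 mm.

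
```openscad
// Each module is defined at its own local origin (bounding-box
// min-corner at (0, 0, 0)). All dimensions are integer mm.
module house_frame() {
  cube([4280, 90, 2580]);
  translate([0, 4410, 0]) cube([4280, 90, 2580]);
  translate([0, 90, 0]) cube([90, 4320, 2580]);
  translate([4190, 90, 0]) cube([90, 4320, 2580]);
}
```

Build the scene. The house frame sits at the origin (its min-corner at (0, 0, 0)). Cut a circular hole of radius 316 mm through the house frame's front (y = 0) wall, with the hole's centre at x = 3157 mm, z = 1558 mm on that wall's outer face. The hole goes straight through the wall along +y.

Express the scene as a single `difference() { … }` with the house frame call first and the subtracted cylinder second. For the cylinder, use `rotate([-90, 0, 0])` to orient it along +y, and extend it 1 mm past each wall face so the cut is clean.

difference() {
  house_frame();
  translate([3157, -1, 1558]) rotate([-90, 0, 0]) cylinder(h = 92, r = 316);
}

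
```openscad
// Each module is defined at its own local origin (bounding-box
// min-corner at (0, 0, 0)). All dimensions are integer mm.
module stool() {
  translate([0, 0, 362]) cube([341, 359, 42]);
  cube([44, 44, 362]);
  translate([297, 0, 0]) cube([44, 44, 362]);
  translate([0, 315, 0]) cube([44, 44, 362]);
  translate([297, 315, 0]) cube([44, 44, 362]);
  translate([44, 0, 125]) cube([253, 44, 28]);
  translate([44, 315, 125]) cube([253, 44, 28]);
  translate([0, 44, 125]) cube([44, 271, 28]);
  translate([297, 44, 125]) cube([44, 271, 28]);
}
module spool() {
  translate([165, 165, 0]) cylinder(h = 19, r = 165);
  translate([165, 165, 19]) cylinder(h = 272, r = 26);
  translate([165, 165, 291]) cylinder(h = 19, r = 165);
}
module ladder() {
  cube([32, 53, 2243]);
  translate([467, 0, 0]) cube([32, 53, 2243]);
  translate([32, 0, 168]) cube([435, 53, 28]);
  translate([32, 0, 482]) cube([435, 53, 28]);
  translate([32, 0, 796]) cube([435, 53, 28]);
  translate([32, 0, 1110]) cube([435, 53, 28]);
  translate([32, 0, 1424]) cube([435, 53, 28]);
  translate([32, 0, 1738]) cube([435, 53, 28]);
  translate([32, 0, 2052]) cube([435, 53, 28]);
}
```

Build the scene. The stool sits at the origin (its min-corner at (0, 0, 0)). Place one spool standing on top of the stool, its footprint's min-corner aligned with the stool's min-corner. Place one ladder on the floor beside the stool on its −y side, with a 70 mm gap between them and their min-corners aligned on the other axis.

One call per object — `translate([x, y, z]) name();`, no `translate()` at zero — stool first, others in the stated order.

stool();
translate([0, 0, 404]) spool();
translate([0, -123, 0]) ladder();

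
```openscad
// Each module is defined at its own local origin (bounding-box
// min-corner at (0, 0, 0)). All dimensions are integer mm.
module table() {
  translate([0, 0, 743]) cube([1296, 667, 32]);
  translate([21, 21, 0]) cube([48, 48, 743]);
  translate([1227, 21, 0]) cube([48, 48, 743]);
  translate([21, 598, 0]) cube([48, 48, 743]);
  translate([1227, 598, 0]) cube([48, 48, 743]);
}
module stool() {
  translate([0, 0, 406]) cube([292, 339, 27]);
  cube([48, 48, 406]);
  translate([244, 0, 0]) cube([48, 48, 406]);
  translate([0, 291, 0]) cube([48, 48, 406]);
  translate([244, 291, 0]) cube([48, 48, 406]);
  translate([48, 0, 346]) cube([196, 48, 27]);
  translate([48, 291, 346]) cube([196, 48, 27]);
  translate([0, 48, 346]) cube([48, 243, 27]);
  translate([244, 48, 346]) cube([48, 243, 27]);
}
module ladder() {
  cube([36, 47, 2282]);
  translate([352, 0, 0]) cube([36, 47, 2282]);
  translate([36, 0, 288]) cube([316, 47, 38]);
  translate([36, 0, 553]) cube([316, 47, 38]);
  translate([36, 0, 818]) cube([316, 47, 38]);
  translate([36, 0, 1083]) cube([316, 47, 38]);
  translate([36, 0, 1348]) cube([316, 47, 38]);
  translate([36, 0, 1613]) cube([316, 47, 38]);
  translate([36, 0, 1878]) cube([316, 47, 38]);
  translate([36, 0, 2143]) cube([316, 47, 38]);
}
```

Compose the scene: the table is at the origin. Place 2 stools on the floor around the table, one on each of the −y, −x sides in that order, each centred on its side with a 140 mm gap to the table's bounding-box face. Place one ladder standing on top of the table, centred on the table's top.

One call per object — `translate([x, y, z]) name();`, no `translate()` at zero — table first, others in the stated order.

table();
translate([502, -479, 0]) stool();
translate([-432, 164, 0]) stool();
translate([454, 310, 775]) ladder();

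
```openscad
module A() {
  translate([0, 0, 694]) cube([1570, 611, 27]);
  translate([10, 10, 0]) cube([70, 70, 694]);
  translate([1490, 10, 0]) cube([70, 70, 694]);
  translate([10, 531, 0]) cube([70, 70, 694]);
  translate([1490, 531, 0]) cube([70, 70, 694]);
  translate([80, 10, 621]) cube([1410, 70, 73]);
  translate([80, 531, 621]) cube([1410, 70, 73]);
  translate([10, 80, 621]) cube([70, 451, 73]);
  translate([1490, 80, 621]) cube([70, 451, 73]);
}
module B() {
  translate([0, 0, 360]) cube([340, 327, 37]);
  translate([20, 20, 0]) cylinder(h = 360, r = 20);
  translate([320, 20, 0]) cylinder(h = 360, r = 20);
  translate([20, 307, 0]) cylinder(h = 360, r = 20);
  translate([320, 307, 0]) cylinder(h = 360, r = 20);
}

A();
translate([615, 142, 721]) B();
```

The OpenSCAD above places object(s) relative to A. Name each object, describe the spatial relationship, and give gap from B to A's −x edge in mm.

The stool's min-x is at 615; the table's min-x is 0; gap = 615 mm.

A is a table. B is a stool. The stool is on top of the table, centred. The gap from the stool to the table's −x edge is 615 mm.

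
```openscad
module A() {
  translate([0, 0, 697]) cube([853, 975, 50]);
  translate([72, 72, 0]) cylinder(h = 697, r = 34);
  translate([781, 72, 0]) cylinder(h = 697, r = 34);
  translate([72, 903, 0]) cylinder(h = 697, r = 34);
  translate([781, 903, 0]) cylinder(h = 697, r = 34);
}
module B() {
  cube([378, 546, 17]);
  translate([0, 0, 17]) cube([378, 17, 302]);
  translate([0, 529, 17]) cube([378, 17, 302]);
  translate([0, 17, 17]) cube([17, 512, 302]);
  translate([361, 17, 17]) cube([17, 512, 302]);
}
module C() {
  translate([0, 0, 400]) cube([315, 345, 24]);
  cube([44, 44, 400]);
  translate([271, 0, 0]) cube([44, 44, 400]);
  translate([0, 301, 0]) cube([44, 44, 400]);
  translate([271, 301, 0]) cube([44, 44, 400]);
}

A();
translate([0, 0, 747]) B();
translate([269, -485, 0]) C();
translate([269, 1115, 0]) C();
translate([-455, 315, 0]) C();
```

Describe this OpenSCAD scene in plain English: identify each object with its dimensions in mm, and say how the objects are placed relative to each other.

A is a rectangular dining table. The top is 853×975×50 mm with its upper surface at z = 747 mm. It stands on four round legs of 68 mm diameter, each leg's bounding box inset 38 mm from the nearest pair of top edges, running from the floor to the underside of the top.

B is an open storage box with external size 378×546×319 mm and wall thickness 17 mm (the base is also 17 mm thick). The base covers the whole footprint; the four walls stand on the base, with the y-facing walls full-width and the x-facing walls fitting between their inner faces.

C is a simple wooden stool: a rectangular seat 315 mm (x) by 345 mm (y), 24 mm thick, top face at z = 424 mm, on four square legs, each 44×44 mm in cross-section. The legs rest on z = 0, each flush with a corner of the seat.

The open box is on top of the table. Three stools sit around the table at the −y, +y, −x sides.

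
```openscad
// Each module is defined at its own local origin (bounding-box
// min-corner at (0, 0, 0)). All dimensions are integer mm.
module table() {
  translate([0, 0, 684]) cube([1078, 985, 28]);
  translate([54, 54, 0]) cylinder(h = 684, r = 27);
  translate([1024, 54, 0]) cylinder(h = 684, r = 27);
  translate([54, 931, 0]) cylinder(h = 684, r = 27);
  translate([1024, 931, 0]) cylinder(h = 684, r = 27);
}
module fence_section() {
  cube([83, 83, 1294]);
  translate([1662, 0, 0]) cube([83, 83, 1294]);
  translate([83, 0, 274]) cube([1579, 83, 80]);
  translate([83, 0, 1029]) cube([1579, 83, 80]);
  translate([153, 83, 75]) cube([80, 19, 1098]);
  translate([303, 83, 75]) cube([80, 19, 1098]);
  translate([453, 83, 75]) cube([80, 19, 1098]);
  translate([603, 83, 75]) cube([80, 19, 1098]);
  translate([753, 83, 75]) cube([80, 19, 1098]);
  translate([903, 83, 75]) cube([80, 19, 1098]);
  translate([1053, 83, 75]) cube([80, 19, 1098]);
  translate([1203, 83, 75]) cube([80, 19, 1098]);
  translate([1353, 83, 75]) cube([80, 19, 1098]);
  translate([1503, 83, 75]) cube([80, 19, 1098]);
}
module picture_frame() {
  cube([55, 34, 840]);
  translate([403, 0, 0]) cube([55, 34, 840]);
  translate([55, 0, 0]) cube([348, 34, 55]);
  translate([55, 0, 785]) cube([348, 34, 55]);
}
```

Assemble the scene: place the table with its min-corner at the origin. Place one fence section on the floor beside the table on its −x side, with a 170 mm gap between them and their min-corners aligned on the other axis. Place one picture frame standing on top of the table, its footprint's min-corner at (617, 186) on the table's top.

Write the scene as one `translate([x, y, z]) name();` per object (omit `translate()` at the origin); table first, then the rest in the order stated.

table();
translate([-1915, 0, 0]) fence_section();
translate([617, 186, 712]) picture_frame();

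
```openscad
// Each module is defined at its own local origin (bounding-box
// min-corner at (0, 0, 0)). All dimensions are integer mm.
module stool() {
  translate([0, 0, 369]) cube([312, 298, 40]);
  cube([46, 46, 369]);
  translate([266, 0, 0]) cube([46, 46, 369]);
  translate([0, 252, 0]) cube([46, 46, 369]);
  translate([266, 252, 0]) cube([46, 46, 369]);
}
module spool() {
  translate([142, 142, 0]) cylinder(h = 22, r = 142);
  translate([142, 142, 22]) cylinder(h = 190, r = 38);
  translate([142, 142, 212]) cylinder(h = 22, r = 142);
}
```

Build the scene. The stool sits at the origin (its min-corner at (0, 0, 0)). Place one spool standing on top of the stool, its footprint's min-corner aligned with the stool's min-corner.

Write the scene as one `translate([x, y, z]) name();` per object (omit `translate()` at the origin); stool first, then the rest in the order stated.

stool();
translate([0, 0, 409]) spool();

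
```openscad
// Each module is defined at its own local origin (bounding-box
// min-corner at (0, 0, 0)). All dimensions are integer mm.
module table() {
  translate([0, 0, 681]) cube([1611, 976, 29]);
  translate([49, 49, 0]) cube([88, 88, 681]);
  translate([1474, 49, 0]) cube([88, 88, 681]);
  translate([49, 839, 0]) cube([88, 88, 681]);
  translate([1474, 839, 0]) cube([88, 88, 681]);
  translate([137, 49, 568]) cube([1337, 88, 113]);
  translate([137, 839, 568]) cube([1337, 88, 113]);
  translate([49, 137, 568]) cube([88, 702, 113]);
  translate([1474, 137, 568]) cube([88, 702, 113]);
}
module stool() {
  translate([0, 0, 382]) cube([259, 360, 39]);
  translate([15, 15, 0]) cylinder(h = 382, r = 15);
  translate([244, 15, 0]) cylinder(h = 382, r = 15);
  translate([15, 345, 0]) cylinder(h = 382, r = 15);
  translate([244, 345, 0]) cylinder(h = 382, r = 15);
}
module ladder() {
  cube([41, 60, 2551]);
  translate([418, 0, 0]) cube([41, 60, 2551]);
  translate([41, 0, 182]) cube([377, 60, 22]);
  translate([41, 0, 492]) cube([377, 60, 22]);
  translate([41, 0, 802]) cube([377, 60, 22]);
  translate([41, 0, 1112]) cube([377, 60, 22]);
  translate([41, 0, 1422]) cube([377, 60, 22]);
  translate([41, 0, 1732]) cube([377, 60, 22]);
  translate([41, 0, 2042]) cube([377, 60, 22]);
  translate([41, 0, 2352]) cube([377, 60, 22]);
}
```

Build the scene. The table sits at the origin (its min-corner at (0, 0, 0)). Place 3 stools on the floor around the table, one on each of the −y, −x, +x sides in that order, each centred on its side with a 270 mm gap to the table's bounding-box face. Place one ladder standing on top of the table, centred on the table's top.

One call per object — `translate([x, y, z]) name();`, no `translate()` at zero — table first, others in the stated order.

table();
translate([676, -630, 0]) stool();
translate([-529, 308, 0]) stool();
translate([1881, 308, 0]) stool();
translate([576, 458, 710]) ladder();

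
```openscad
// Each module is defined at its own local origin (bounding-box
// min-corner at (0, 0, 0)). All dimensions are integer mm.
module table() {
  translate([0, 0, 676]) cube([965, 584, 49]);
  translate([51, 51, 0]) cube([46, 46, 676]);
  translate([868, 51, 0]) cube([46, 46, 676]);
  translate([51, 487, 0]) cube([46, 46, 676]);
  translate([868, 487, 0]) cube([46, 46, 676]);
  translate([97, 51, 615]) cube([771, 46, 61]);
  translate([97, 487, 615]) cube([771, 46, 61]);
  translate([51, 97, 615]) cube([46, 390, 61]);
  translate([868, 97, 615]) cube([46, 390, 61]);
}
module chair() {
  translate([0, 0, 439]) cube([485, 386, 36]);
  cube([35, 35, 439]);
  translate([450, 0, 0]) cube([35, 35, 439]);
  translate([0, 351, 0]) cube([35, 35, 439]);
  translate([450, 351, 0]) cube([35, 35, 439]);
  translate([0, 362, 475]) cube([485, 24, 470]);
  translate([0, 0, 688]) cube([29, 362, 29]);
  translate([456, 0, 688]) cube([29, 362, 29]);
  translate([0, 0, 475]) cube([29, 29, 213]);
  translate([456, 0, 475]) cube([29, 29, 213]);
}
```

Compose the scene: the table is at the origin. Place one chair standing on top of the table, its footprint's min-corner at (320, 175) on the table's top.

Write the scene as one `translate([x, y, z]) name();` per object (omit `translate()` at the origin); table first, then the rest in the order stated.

table();
translate([320, 175, 725]) chair();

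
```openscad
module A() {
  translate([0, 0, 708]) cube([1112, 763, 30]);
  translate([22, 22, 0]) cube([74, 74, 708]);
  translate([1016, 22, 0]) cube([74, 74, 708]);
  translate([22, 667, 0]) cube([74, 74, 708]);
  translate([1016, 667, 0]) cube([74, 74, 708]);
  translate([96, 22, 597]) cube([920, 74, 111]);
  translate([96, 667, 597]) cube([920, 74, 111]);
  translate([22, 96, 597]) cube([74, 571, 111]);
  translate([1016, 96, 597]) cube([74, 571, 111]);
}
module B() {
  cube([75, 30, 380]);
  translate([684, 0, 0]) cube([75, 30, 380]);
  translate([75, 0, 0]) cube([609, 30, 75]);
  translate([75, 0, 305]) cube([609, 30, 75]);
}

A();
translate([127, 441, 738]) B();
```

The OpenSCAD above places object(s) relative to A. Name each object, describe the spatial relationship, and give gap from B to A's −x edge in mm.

The picture frame's min-x is at 127; the table's min-x is 0; gap = 127 mm.

A is a table. B is a picture frame. The picture frame is on top of the table. The gap from the picture frame to the table's −x edge is 127 mm.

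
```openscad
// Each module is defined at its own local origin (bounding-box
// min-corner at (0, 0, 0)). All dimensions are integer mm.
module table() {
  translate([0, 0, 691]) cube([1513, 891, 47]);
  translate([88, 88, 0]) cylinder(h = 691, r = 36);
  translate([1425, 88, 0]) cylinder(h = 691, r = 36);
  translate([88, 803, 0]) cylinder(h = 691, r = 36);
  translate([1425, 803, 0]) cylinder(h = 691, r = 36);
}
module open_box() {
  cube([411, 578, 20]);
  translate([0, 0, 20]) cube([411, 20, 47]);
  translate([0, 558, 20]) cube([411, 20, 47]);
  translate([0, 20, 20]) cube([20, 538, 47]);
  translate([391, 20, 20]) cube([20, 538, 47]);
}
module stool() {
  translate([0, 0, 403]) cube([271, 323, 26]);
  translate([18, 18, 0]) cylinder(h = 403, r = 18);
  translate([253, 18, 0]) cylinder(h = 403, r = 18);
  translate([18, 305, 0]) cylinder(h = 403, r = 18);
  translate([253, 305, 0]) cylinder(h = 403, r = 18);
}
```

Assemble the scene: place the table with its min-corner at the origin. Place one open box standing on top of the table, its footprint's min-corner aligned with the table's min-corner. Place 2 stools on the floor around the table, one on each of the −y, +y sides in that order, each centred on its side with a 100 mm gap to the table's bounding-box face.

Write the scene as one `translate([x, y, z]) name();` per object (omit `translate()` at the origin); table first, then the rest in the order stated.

table();
translate([0, 0, 738]) open_box();
translate([621, -423, 0]) stool();
translate([621, 991, 0]) stool();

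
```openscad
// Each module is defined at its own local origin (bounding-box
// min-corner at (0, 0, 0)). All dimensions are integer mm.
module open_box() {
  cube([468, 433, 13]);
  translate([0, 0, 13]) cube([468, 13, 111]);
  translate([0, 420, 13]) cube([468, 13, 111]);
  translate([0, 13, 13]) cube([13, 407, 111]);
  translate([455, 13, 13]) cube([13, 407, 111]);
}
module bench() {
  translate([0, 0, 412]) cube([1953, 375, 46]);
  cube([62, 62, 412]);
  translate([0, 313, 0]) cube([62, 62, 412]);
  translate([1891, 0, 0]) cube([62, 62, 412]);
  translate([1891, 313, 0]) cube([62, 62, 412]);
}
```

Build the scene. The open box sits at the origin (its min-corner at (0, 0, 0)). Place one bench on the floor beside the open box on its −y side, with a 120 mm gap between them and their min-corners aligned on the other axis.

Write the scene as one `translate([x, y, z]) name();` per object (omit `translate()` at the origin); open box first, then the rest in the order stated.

open_box();
translate([0, -495, 0]) bench();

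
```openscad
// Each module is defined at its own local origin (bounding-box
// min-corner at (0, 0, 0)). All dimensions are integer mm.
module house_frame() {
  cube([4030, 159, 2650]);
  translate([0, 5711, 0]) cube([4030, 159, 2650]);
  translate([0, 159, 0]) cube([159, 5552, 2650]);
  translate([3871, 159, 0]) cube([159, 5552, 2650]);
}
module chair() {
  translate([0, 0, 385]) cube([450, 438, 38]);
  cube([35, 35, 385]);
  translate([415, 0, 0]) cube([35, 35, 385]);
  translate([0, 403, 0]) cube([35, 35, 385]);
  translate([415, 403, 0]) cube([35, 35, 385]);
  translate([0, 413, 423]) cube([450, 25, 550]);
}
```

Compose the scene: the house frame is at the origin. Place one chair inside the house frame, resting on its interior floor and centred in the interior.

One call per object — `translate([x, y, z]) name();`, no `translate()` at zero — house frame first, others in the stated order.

house_frame();
translate([1790, 2716, 0]) chair();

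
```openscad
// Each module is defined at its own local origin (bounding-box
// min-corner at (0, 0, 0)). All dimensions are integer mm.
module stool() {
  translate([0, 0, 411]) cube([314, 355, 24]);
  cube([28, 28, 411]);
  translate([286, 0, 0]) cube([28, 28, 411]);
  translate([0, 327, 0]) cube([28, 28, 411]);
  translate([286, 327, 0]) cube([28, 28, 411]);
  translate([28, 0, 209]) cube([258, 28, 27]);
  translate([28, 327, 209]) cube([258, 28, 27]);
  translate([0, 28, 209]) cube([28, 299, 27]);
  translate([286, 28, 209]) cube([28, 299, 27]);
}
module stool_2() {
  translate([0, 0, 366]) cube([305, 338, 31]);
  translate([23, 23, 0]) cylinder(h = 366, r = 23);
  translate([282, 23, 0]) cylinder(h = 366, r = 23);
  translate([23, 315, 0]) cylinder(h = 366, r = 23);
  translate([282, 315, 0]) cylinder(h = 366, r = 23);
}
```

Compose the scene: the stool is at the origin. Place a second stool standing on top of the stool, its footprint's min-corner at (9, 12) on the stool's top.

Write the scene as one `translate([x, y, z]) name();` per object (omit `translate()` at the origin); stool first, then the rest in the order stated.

stool();
translate([9, 12, 435]) stool_2();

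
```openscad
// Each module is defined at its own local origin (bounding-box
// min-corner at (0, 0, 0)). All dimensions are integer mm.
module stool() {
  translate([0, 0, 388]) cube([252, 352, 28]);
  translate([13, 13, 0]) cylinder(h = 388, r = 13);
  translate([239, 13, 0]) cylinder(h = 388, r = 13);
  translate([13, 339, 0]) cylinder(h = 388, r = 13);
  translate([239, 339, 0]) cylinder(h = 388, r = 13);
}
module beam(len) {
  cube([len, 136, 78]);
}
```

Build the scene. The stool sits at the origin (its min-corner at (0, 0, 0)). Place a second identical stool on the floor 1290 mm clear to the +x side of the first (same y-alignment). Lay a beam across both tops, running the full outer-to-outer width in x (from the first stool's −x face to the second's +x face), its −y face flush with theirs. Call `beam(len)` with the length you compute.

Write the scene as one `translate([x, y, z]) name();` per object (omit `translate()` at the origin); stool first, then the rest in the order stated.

stool();
translate([1542, 0, 0]) stool();
translate([0, 0, 416]) beam(1794);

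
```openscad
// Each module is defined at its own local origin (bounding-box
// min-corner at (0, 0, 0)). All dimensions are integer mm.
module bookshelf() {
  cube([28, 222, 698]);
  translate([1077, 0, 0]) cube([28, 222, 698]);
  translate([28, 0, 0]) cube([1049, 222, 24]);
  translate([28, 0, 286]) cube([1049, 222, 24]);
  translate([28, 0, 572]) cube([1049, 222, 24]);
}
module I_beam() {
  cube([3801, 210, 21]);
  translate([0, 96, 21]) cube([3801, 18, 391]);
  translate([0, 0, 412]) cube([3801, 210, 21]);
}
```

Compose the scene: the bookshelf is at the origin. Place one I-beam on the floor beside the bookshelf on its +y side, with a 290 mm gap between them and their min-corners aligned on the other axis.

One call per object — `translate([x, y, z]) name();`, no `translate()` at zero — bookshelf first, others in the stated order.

bookshelf();
translate([0, 512, 0]) I_beam();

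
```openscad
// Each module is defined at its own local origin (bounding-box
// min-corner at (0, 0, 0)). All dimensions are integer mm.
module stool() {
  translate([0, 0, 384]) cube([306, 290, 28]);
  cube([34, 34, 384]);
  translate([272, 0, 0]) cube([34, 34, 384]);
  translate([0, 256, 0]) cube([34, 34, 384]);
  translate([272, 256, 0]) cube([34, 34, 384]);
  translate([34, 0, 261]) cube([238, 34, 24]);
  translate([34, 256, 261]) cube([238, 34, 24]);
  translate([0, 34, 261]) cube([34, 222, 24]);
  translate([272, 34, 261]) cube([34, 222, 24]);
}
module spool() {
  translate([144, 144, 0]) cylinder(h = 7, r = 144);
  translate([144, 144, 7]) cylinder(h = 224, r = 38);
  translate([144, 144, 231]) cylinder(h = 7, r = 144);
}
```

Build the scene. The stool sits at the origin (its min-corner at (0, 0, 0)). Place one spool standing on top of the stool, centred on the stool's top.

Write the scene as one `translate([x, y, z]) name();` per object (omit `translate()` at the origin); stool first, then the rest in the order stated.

stool();
translate([9, 1, 412]) spool();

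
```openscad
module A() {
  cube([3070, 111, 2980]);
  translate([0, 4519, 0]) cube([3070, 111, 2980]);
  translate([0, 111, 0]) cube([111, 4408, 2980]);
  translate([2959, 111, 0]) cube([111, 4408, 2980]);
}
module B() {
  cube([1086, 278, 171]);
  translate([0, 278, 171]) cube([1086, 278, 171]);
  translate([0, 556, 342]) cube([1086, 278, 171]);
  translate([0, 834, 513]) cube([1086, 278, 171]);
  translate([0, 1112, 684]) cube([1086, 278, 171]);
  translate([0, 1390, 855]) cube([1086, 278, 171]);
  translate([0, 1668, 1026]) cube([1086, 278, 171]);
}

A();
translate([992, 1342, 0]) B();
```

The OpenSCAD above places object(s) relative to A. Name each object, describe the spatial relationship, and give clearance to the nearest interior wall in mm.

Clearances: x = 881, y = 1231; minimum 881 mm.

A is a house frame. B is a staircase. The staircase sits inside the house frame, centred. The clearance to the nearest interior wall is 881 mm.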